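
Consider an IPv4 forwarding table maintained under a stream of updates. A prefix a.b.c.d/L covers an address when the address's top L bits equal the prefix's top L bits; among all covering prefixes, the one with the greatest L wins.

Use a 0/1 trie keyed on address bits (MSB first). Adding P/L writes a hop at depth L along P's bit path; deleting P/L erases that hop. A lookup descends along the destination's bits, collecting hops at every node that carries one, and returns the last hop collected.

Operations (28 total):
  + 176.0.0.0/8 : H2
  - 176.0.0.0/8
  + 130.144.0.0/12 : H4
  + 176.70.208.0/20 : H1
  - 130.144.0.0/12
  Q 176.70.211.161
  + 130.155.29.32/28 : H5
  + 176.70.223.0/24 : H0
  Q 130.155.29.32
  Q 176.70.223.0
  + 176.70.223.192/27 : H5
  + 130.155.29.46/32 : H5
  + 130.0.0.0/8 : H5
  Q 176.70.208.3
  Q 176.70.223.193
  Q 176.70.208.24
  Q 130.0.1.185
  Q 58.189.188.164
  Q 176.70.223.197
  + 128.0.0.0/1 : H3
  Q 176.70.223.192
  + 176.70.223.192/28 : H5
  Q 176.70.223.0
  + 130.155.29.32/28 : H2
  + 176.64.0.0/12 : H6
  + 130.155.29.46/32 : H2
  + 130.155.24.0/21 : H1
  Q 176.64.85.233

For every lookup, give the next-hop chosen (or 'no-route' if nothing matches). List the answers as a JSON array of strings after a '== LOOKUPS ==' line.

Trace:
  + 176.0.0.0/8 (H2) depth=8
  del 176.0.0.0/8 (clear depth 8)
  + 130.144.0.0/12 (H4) depth=12
  + 176.70.208.0/20 (H1) depth=20
  del 130.144.0.0/12 (clear depth 12)
  Q 176.70.211.161: descend 10110000010001101101 ; hops seen [H1] ; pick H1
  + 130.155.29.32/28 (H5) depth=28
  + 176.70.223.0/24 (H0) depth=24
  Q 130.155.29.32: descend 1000001010011011000111010010 ; hops seen [H5] ; pick H5
  Q 176.70.223.0: descend 101100000100011011011111 ; hops seen [H1,H0] ; pick H0
  + 176.70.223.192/27 (H5) depth=27
  + 130.155.29.46/32 (H5) depth=32
  + 130.0.0.0/8 (H5) depth=8
  Q 176.70.208.3: descend 10110000010001101101 ; hops seen [H1] ; pick H1
  Q 176.70.223.193: descend 101100000100011011011111110 ; hops seen [H1,H0,H5] ; pick H5
  Q 176.70.208.24: descend 10110000010001101101 ; hops seen [H1] ; pick H1
  Q 130.0.1.185: descend 10000010 ; hops seen [H5] ; pick H5
  Q 58.189.188.164: descend ε ; hops seen [∅] ; pick no-route
  Q 176.70.223.197: descend 101100000100011011011111110 ; hops seen [H1,H0,H5] ; pick H5
  + 128.0.0.0/1 (H3) depth=1
  Q 176.70.223.192: descend 101100000100011011011111110 ; hops seen [H3,H1,H0,H5] ; pick H5
  + 176.70.223.192/28 (H5) depth=28
  Q 176.70.223.0: descend 101100000100011011011111 ; hops seen [H3,H1,H0] ; pick H0
  + 130.155.29.32/28 (H2) depth=28
  + 176.64.0.0/12 (H6) depth=12
  + 130.155.29.46/32 (H2) depth=32
  + 130.155.24.0/21 (H1) depth=21
  Q 176.64.85.233: descend 1011000001000 ; hops seen [H3,H6] ; pick H6

== LOOKUPS ==
["H1","H5","H0","H1","H5","H1","H5","no-route","H5","H5","H0","H6"]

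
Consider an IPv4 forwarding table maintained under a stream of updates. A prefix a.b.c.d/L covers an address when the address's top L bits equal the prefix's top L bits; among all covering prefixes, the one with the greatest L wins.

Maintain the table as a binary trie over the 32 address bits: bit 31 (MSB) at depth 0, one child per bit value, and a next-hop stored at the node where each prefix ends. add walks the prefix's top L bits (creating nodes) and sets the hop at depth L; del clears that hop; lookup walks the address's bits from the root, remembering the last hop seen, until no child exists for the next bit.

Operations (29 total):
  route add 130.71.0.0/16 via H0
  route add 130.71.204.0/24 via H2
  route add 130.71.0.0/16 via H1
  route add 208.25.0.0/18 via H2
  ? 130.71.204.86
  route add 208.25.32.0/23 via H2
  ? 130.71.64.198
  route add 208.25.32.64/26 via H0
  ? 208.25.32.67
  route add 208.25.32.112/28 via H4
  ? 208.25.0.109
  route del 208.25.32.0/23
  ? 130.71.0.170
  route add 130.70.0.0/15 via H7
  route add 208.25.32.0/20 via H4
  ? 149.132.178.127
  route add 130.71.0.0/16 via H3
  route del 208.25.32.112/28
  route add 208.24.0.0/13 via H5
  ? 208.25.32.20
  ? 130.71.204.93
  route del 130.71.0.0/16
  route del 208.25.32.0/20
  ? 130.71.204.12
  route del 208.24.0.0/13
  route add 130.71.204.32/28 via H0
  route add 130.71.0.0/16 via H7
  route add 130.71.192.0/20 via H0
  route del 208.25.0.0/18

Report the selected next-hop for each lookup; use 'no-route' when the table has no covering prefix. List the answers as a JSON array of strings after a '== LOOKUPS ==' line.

Trace:
  + 130.71.0.0/16 (H0) depth=16
  + 130.71.204.0/24 (H2) depth=24
  + 130.71.0.0/16 (H1) depth=16
  + 208.25.0.0/18 (H2) depth=18
  lookup 130.71.204.86: bits 100000100100011111001100 walk d0:-→d1:-→d2:-→d3:-→d4:-→d5:-→d6:-→d7:-→d8:-→d9:-→d10:-→d11:-→d12:-→d13:-→d14:-→d15:-→d16:H1→d17:-→d18:-→d19:-→d20:-→d21:-→d22:-→d23:-→d24:H2 -> H2
  + 208.25.32.0/23 (H2) depth=23
  lookup 130.71.64.198: bits 1000001001000111 walk d0:-→d1:-→d2:-→d3:-→d4:-→d5:-→d6:-→d7:-→d8:-→d9:-→d10:-→d11:-→d12:-→d13:-→d14:-→d15:-→d16:H1 -> H1
  + 208.25.32.64/26 (H0) depth=26
  lookup 208.25.32.67: bits 11010000000110010010000001 walk d0:-→d1:-→d2:-→d3:-→d4:-→d5:-→d6:-→d7:-→d8:-→d9:-→d10:-→d11:-→d12:-→d13:-→d14:-→d15:-→d16:-→d17:-→d18:H2→d19:-→d20:-→d21:-→d22:-→d23:H2→d24:-→d25:-→d26:H0 -> H0
  + 208.25.32.112/28 (H4) depth=28
  lookup 208.25.0.109: bits 110100000001100100 walk d0:-→d1:-→d2:-→d3:-→d4:-→d5:-→d6:-→d7:-→d8:-→d9:-→d10:-→d11:-→d12:-→d13:-→d14:-→d15:-→d16:-→d17:-→d18:H2 -> H2
  - 208.25.32.0/23 clear@23
  lookup 130.71.0.170: bits 1000001001000111 walk d0:-→d1:-→d2:-→d3:-→d4:-→d5:-→d6:-→d7:-→d8:-→d9:-→d10:-→d11:-→d12:-→d13:-→d14:-→d15:-→d16:H1 -> H1
  + 130.70.0.0/15 (H7) depth=15
  + 208.25.32.0/20 (H4) depth=20
  lookup 149.132.178.127: bits 100 walk d0:-→d1:-→d2:-→d3:- -> no-route
  + 130.71.0.0/16 (H3) depth=16
  - 208.25.32.112/28 clear@28
  + 208.24.0.0/13 (H5) depth=13
  lookup 208.25.32.20: bits 1101000000011001001000000 walk d0:-→d1:-→d2:-→d3:-→d4:-→d5:-→d6:-→d7:-→d8:-→d9:-→d10:-→d11:-→d12:-→d13:H5→d14:-→d15:-→d16:-→d17:-→d18:H2→d19:-→d20:H4→d21:-→d22:-→d23:-→d24:-→d25:- -> H4
  lookup 130.71.204.93: bits 100000100100011111001100 walk d0:-→d1:-→d2:-→d3:-→d4:-→d5:-→d6:-→d7:-→d8:-→d9:-→d10:-→d11:-→d12:-→d13:-→d14:-→d15:H7→d16:H3→d17:-→d18:-→d19:-→d20:-→d21:-→d22:-→d23:-→d24:H2 -> H2
  - 130.71.0.0/16 clear@16
  - 208.25.32.0/20 clear@20
  lookup 130.71.204.12: bits 100000100100011111001100 walk d0:-→d1:-→d2:-→d3:-→d4:-→d5:-→d6:-→d7:-→d8:-→d9:-→d10:-→d11:-→d12:-→d13:-→d14:-→d15:H7→d16:-→d17:-→d18:-→d19:-→d20:-→d21:-→d22:-→d23:-→d24:H2 -> H2
  - 208.24.0.0/13 clear@13
  + 130.71.204.32/28 (H0) depth=28
  + 130.71.0.0/16 (H7) depth=16
  + 130.71.192.0/20 (H0) depth=20
  - 208.25.0.0/18 clear@18

== LOOKUPS ==
["H2","H1","H0","H2","H1","no-route","H4","H2","H2"]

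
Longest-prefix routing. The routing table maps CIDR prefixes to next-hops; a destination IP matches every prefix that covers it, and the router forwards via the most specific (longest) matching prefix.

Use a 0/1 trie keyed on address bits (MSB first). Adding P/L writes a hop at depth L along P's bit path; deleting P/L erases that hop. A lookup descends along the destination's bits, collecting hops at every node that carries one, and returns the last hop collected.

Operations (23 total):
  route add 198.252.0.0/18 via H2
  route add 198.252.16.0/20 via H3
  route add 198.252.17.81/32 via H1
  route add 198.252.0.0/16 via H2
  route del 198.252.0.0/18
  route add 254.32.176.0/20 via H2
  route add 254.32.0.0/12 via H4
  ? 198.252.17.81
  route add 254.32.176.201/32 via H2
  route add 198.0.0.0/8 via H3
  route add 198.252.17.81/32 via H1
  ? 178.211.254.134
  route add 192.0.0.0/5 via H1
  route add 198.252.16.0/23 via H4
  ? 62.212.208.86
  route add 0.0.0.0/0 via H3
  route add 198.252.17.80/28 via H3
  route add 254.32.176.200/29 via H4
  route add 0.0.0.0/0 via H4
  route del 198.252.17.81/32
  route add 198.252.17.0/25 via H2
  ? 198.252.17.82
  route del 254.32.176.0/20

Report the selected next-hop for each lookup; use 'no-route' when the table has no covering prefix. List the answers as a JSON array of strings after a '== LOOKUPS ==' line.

Process each operation:
  add 198.252.0.0/18 -> H2 at depth 18
  add 198.252.16.0/20 -> H3 at depth 20
  add 198.252.17.81/32 -> H1 at depth 32
  add 198.252.0.0/16 -> H2 at depth 16
  - 198.252.0.0/18 clear@18
  add 254.32.176.0/20 -> H2 at depth 20
  add 254.32.0.0/12 -> H4 at depth 12
  lookup 198.252.17.81: bits 11000110111111000001000101010001 walk d0:-→d1:-→d2:-→d3:-→d4:-→d5:-→d6:-→d7:-→d8:-→d9:-→d10:-→d11:-→d12:-→d13:-→d14:-→d15:-→d16:H2→d17:-→d18:-→d19:-→d20:H3→d21:-→d22:-→d23:-→d24:-→d25:-→d26:-→d27:-→d28:-→d29:-→d30:-→d31:-→d32:H1 -> H1
  add 254.32.176.201/32 -> H2 at depth 32
  add 198.0.0.0/8 -> H3 at depth 8
  add 198.252.17.81/32 -> H1 at depth 32
  lookup 178.211.254.134: bits 1 walk d0:-→d1:- -> no-route
  add 192.0.0.0/5 -> H1 at depth 5
  add 198.252.16.0/23 -> H4 at depth 23
  lookup 62.212.208.86: bits ε walk d0:- -> no-route
  add 0.0.0.0/0 -> H3 at depth 0
  add 198.252.17.80/28 -> H3 at depth 28
  add 254.32.176.200/29 -> H4 at depth 29
  add 0.0.0.0/0 -> H4 at depth 0
  - 198.252.17.81/32 clear@32
  add 198.252.17.0/25 -> H2 at depth 25
  lookup 198.252.17.82: bits 110001101111110000010001010100 walk d0:H4→d1:-→d2:-→d3:-→d4:-→d5:H1→d6:-→d7:-→d8:H3→d9:-→d10:-→d11:-→d12:-→d13:-→d14:-→d15:-→d16:H2→d17:-→d18:-→d19:-→d20:H3→d21:-→d22:-→d23:H4→d24:-→d25:H2→d26:-→d27:-→d28:H3→d29:-→d30:- -> H3
  - 254.32.176.0/20 clear@20

== LOOKUPS ==
["H1","no-route","no-route","H3"]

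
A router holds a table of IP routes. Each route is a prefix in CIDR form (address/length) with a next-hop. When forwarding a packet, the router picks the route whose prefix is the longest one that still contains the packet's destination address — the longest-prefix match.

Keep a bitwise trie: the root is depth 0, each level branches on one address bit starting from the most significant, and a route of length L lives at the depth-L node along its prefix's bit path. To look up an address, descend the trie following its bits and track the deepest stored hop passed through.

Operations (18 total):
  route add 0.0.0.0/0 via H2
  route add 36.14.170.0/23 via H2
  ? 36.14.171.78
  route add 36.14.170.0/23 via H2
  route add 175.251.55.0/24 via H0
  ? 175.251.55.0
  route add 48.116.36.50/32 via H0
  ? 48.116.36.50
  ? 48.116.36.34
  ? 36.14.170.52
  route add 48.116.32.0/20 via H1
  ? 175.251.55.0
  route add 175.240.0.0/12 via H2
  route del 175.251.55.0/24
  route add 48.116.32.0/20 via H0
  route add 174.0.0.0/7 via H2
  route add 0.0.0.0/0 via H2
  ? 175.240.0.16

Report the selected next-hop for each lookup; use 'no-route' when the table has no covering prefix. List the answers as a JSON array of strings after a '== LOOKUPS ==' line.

Apply in order:
  add 0.0.0.0/0 -> H2 at depth 0
  add 36.14.170.0/23 -> H2 at depth 23
  Q 36.14.171.78: descend 00100100000011101010101 ; hops seen [H2,H2] ; pick H2
  add 36.14.170.0/23 -> H2 at depth 23
  add 175.251.55.0/24 -> H0 at depth 24
  Q 175.251.55.0: descend 101011111111101100110111 ; hops seen [H2,H0] ; pick H0
  add 48.116.36.50/32 -> H0 at depth 32
  Q 48.116.36.50: descend 00110000011101000010010000110010 ; hops seen [H2,H0] ; pick H0
  Q 48.116.36.34: descend 001100000111010000100100001 ; hops seen [H2] ; pick H2
  Q 36.14.170.52: descend 00100100000011101010101 ; hops seen [H2,H2] ; pick H2
  add 48.116.32.0/20 -> H1 at depth 20
  Q 175.251.55.0: descend 101011111111101100110111 ; hops seen [H2,H0] ; pick H0
  add 175.240.0.0/12 -> H2 at depth 12
  del 175.251.55.0/24 (clear depth 24)
  add 48.116.32.0/20 -> H0 at depth 20
  add 174.0.0.0/7 -> H2 at depth 7
  add 0.0.0.0/0 -> H2 at depth 0
  Q 175.240.0.16: descend 101011111111 ; hops seen [H2,H2,H2] ; pick H2

== LOOKUPS ==
["H2","H0","H0","H2","H2","H0","H2"]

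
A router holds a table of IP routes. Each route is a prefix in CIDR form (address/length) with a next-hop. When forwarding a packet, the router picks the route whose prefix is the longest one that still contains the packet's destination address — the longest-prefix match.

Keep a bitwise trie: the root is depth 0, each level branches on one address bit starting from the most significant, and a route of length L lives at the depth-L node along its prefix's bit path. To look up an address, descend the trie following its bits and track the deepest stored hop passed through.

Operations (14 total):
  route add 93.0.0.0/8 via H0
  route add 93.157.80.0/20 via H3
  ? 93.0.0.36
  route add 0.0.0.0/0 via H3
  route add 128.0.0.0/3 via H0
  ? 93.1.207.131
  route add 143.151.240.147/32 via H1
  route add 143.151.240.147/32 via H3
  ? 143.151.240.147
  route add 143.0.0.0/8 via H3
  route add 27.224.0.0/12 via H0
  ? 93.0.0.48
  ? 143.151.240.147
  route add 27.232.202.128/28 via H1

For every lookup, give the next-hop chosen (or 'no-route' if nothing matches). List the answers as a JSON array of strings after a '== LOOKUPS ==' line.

Trace:
  + 93.0.0.0/8 (H0) depth=8
  + 93.157.80.0/20 (H3) depth=20
  ? 93.0.0.36  path d0:-→d1:-→d2:-→d3:-→d4:-→d5:-→d6:-→d7:-→d8:H0  best=H0
  + 0.0.0.0/0 (H3) depth=0
  + 128.0.0.0/3 (H0) depth=3
  ? 93.1.207.131  path d0:H3→d1:-→d2:-→d3:-→d4:-→d5:-→d6:-→d7:-→d8:H0  best=H0
  + 143.151.240.147/32 (H1) depth=32
  + 143.151.240.147/32 (H3) depth=32
  ? 143.151.240.147  path d0:H3→d1:-→d2:-→d3:H0→d4:-→d5:-→d6:-→d7:-→d8:-→d9:-→d10:-→d11:-→d12:-→d13:-→d14:-→d15:-→d16:-→d17:-→d18:-→d19:-→d20:-→d21:-→d22:-→d23:-→d24:-→d25:-→d26:-→d27:-→d28:-→d29:-→d30:-→d31:-→d32:H3  best=H3
  + 143.0.0.0/8 (H3) depth=8
  + 27.224.0.0/12 (H0) depth=12
  ? 93.0.0.48  path d0:H3→d1:-→d2:-→d3:-→d4:-→d5:-→d6:-→d7:-→d8:H0  best=H0
  ? 143.151.240.147  path d0:H3→d1:-→d2:-→d3:H0→d4:-→d5:-→d6:-→d7:-→d8:H3→d9:-→d10:-→d11:-→d12:-→d13:-→d14:-→d15:-→d16:-→d17:-→d18:-→d19:-→d20:-→d21:-→d22:-→d23:-→d24:-→d25:-→d26:-→d27:-→d28:-→d29:-→d30:-→d31:-→d32:H3  best=H3
  + 27.232.202.128/28 (H1) depth=28

== LOOKUPS ==
["H0","H0","H3","H0","H3"]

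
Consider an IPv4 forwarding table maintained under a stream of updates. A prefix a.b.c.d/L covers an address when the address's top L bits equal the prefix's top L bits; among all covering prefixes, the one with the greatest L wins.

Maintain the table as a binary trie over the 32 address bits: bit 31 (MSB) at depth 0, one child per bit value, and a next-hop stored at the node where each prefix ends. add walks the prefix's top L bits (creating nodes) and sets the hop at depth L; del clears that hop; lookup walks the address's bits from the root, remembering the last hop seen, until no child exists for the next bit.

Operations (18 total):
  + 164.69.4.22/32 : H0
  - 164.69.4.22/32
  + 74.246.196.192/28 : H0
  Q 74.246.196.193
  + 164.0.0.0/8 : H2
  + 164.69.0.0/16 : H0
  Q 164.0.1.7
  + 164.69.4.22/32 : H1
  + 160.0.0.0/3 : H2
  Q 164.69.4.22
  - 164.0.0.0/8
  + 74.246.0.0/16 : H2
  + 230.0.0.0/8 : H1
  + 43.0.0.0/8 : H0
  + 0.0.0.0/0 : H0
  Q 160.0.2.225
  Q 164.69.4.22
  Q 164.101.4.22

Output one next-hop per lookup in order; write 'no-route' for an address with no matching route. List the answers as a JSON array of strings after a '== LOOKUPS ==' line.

Apply in order:
  + 164.69.4.22/32 (H0) depth=32
  del 164.69.4.22/32 (clear depth 32)
  + 74.246.196.192/28 (H0) depth=28
  lookup 74.246.196.193: bits 0100101011110110110001001100 walk d0:-→d1:-→d2:-→d3:-→d4:-→d5:-→d6:-→d7:-→d8:-→d9:-→d10:-→d11:-→d12:-→d13:-→d14:-→d15:-→d16:-→d17:-→d18:-→d19:-→d20:-→d21:-→d22:-→d23:-→d24:-→d25:-→d26:-→d27:-→d28:H0 -> H0
  + 164.0.0.0/8 (H2) depth=8
  + 164.69.0.0/16 (H0) depth=16
  lookup 164.0.1.7: bits 101001000 walk d0:-→d1:-→d2:-→d3:-→d4:-→d5:-→d6:-→d7:-→d8:H2→d9:- -> H2
  + 164.69.4.22/32 (H1) depth=32
  + 160.0.0.0/3 (H2) depth=3
  lookup 164.69.4.22: bits 10100100010001010000010000010110 walk d0:-→d1:-→d2:-→d3:H2→d4:-→d5:-→d6:-→d7:-→d8:H2→d9:-→d10:-→d11:-→d12:-→d13:-→d14:-→d15:-→d16:H0→d17:-→d18:-→d19:-→d20:-→d21:-→d22:-→d23:-→d24:-→d25:-→d26:-→d27:-→d28:-→d29:-→d30:-→d31:-→d32:H1 -> H1
  del 164.0.0.0/8 (clear depth 8)
  + 74.246.0.0/16 (H2) depth=16
  + 230.0.0.0/8 (H1) depth=8
  + 43.0.0.0/8 (H0) depth=8
  + 0.0.0.0/0 (H0) depth=0
  lookup 160.0.2.225: bits 10100 walk d0:H0→d1:-→d2:-→d3:H2→d4:-→d5:- -> H2
  lookup 164.69.4.22: bits 10100100010001010000010000010110 walk d0:H0→d1:-→d2:-→d3:H2→d4:-→d5:-→d6:-→d7:-→d8:-→d9:-→d10:-→d11:-→d12:-→d13:-→d14:-→d15:-→d16:H0→d17:-→d18:-→d19:-→d20:-→d21:-→d22:-→d23:-→d24:-→d25:-→d26:-→d27:-→d28:-→d29:-→d30:-→d31:-→d32:H1 -> H1
  lookup 164.101.4.22: bits 1010010001 walk d0:H0→d1:-→d2:-→d3:H2→d4:-→d5:-→d6:-→d7:-→d8:-→d9:-→d10:- -> H2

== LOOKUPS ==
["H0","H2","H1","H2","H1","H2"]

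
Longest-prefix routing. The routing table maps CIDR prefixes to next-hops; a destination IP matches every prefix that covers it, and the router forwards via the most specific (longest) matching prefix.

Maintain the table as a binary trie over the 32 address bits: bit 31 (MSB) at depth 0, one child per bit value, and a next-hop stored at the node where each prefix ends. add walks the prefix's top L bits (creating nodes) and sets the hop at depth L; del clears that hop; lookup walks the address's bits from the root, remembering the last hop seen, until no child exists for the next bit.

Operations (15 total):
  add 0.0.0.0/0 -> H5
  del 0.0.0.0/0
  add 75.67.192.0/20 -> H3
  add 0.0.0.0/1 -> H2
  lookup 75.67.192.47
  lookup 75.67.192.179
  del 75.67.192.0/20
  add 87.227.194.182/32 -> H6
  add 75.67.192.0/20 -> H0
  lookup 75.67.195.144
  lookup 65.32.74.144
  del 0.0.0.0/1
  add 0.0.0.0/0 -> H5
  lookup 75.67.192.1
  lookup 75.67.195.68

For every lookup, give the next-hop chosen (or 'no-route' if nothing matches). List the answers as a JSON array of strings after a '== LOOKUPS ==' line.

Apply in order:
  add 0.0.0.0/0 -> H5 at depth 0
  - 0.0.0.0/0 clear@0
  add 75.67.192.0/20 -> H3 at depth 20
  add 0.0.0.0/1 -> H2 at depth 1
  lookup 75.67.192.47: bits 01001011010000111100 walk d0:-→d1:H2→d2:-→d3:-→d4:-→d5:-→d6:-→d7:-→d8:-→d9:-→d10:-→d11:-→d12:-→d13:-→d14:-→d15:-→d16:-→d17:-→d18:-→d19:-→d20:H3 -> H3
  lookup 75.67.192.179: bits 01001011010000111100 walk d0:-→d1:H2→d2:-→d3:-→d4:-→d5:-→d6:-→d7:-→d8:-→d9:-→d10:-→d11:-→d12:-→d13:-→d14:-→d15:-→d16:-→d17:-→d18:-→d19:-→d20:H3 -> H3
  - 75.67.192.0/20 clear@20
  add 87.227.194.182/32 -> H6 at depth 32
  add 75.67.192.0/20 -> H0 at depth 20
  lookup 75.67.195.144: bits 01001011010000111100 walk d0:-→d1:H2→d2:-→d3:-→d4:-→d5:-→d6:-→d7:-→d8:-→d9:-→d10:-→d11:-→d12:-→d13:-→d14:-→d15:-→d16:-→d17:-→d18:-→d19:-→d20:H0 -> H0
  lookup 65.32.74.144: bits 0100 walk d0:-→d1:H2→d2:-→d3:-→d4:- -> H2
  - 0.0.0.0/1 clear@1
  add 0.0.0.0/0 -> H5 at depth 0
  lookup 75.67.192.1: bits 01001011010000111100 walk d0:H5→d1:-→d2:-→d3:-→d4:-→d5:-→d6:-→d7:-→d8:-→d9:-→d10:-→d11:-→d12:-→d13:-→d14:-→d15:-→d16:-→d17:-→d18:-→d19:-→d20:H0 -> H0
  lookup 75.67.195.68: bits 01001011010000111100 walk d0:H5→d1:-→d2:-→d3:-→d4:-→d5:-→d6:-→d7:-→d8:-→d9:-→d10:-→d11:-→d12:-→d13:-→d14:-→d15:-→d16:-→d17:-→d18:-→d19:-→d20:H0 -> H0

== LOOKUPS ==
["H3","H3","H0","H2","H0","H0"]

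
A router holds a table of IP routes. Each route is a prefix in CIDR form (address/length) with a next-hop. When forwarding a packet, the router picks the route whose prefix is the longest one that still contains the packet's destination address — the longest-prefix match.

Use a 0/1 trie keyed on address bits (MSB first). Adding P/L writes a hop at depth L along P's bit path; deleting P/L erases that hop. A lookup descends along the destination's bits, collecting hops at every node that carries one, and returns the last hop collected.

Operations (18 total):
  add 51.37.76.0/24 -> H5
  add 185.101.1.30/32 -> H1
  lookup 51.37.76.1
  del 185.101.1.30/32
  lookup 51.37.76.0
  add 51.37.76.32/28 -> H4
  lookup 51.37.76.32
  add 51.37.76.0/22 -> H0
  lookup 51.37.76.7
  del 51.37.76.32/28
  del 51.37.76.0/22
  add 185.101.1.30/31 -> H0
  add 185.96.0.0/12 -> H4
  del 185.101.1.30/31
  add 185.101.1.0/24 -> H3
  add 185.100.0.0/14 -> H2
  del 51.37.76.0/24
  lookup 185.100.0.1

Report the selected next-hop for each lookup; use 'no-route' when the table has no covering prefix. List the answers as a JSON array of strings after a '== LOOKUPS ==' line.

Process each operation:
  add 51.37.76.0/24 -> H5 at depth 24
  add 185.101.1.30/32 -> H1 at depth 32
  Q 51.37.76.1: descend 001100110010010101001100 ; hops seen [H5] ; pick H5
  - 185.101.1.30/32 clear@32
  Q 51.37.76.0: descend 001100110010010101001100 ; hops seen [H5] ; pick H5
  add 51.37.76.32/28 -> H4 at depth 28
  Q 51.37.76.32: descend 0011001100100101010011000010 ; hops seen [H5,H4] ; pick H4
  add 51.37.76.0/22 -> H0 at depth 22
  Q 51.37.76.7: descend 00110011001001010100110000 ; hops seen [H0,H5] ; pick H5
  - 51.37.76.32/28 clear@28
  - 51.37.76.0/22 clear@22
  add 185.101.1.30/31 -> H0 at depth 31
  add 185.96.0.0/12 -> H4 at depth 12
  - 185.101.1.30/31 clear@31
  add 185.101.1.0/24 -> H3 at depth 24
  add 185.100.0.0/14 -> H2 at depth 14
  - 51.37.76.0/24 clear@24
  Q 185.100.0.1: descend 101110010110010 ; hops seen [H4,H2] ; pick H2

== LOOKUPS ==
["H5","H5","H4","H5","H2"]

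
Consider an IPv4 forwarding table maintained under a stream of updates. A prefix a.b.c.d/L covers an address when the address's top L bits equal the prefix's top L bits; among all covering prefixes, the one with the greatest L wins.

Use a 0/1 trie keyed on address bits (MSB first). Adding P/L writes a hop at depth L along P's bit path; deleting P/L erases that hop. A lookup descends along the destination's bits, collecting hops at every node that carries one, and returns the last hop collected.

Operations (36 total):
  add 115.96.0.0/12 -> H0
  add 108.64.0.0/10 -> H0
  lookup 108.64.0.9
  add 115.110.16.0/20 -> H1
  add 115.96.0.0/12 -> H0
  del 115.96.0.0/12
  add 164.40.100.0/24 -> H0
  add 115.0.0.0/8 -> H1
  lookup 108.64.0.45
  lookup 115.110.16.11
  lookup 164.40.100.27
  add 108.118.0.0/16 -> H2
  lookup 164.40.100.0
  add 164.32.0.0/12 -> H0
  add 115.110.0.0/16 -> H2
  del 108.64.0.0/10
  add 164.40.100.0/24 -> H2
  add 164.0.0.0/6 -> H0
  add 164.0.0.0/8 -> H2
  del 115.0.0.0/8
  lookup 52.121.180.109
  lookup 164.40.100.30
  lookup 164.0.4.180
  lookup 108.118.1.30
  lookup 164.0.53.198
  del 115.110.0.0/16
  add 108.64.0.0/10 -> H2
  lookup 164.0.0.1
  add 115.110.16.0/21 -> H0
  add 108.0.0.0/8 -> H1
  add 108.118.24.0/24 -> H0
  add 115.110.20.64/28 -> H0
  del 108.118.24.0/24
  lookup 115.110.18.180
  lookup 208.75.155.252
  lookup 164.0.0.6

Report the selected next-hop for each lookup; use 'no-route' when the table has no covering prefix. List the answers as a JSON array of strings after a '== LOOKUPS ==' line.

Trace:
  add 115.96.0.0/12 -> H0 at depth 12
  add 108.64.0.0/10 -> H0 at depth 10
  ? 108.64.0.9  path d0:-→d1:-→d2:-→d3:-→d4:-→d5:-→d6:-→d7:-→d8:-→d9:-→d10:H0  best=H0
  add 115.110.16.0/20 -> H1 at depth 20
  add 115.96.0.0/12 -> H0 at depth 12
  - 115.96.0.0/12 clear@12
  add 164.40.100.0/24 -> H0 at depth 24
  add 115.0.0.0/8 -> H1 at depth 8
  ? 108.64.0.45  path d0:-→d1:-→d2:-→d3:-→d4:-→d5:-→d6:-→d7:-→d8:-→d9:-→d10:H0  best=H0
  ? 115.110.16.11  path d0:-→d1:-→d2:-→d3:-→d4:-→d5:-→d6:-→d7:-→d8:H1→d9:-→d10:-→d11:-→d12:-→d13:-→d14:-→d15:-→d16:-→d17:-→d18:-→d19:-→d20:H1  best=H1
  ? 164.40.100.27  path d0:-→d1:-→d2:-→d3:-→d4:-→d5:-→d6:-→d7:-→d8:-→d9:-→d10:-→d11:-→d12:-→d13:-→d14:-→d15:-→d16:-→d17:-→d18:-→d19:-→d20:-→d21:-→d22:-→d23:-→d24:H0  best=H0
  add 108.118.0.0/16 -> H2 at depth 16
  ? 164.40.100.0  path d0:-→d1:-→d2:-→d3:-→d4:-→d5:-→d6:-→d7:-→d8:-→d9:-→d10:-→d11:-→d12:-→d13:-→d14:-→d15:-→d16:-→d17:-→d18:-→d19:-→d20:-→d21:-→d22:-→d23:-→d24:H0  best=H0
  add 164.32.0.0/12 -> H0 at depth 12
  add 115.110.0.0/16 -> H2 at depth 16
  - 108.64.0.0/10 clear@10
  add 164.40.100.0/24 -> H2 at depth 24
  add 164.0.0.0/6 -> H0 at depth 6
  add 164.0.0.0/8 -> H2 at depth 8
  - 115.0.0.0/8 clear@8
  ? 52.121.180.109  path d0:-→d1:-  best=no-route
  ? 164.40.100.30  path d0:-→d1:-→d2:-→d3:-→d4:-→d5:-→d6:H0→d7:-→d8:H2→d9:-→d10:-→d11:-→d12:H0→d13:-→d14:-→d15:-→d16:-→d17:-→d18:-→d19:-→d20:-→d21:-→d22:-→d23:-→d24:H2  best=H2
  ? 164.0.4.180  path d0:-→d1:-→d2:-→d3:-→d4:-→d5:-→d6:H0→d7:-→d8:H2→d9:-→d10:-  best=H2
  ? 108.118.1.30  path d0:-→d1:-→d2:-→d3:-→d4:-→d5:-→d6:-→d7:-→d8:-→d9:-→d10:-→d11:-→d12:-→d13:-→d14:-→d15:-→d16:H2  best=H2
  ? 164.0.53.198  path d0:-→d1:-→d2:-→d3:-→d4:-→d5:-→d6:H0→d7:-→d8:H2→d9:-→d10:-  best=H2
  - 115.110.0.0/16 clear@16
  add 108.64.0.0/10 -> H2 at depth 10
  ? 164.0.0.1  path d0:-→d1:-→d2:-→d3:-→d4:-→d5:-→d6:H0→d7:-→d8:H2→d9:-→d10:-  best=H2
  add 115.110.16.0/21 -> H0 at depth 21
  add 108.0.0.0/8 -> H1 at depth 8
  add 108.118.24.0/24 -> H0 at depth 24
  add 115.110.20.64/28 -> H0 at depth 28
  - 108.118.24.0/24 clear@24
  ? 115.110.18.180  path d0:-→d1:-→d2:-→d3:-→d4:-→d5:-→d6:-→d7:-→d8:-→d9:-→d10:-→d11:-→d12:-→d13:-→d14:-→d15:-→d16:-→d17:-→d18:-→d19:-→d20:H1→d21:H0  best=H0
  ? 208.75.155.252  path d0:-→d1:-  best=no-route
  ? 164.0.0.6  path d0:-→d1:-→d2:-→d3:-→d4:-→d5:-→d6:H0→d7:-→d8:H2→d9:-→d10:-  best=H2

== LOOKUPS ==
["H0","H0","H1","H0","H0","no-route","H2","H2","H2","H2","H2","H0","no-route","H2"]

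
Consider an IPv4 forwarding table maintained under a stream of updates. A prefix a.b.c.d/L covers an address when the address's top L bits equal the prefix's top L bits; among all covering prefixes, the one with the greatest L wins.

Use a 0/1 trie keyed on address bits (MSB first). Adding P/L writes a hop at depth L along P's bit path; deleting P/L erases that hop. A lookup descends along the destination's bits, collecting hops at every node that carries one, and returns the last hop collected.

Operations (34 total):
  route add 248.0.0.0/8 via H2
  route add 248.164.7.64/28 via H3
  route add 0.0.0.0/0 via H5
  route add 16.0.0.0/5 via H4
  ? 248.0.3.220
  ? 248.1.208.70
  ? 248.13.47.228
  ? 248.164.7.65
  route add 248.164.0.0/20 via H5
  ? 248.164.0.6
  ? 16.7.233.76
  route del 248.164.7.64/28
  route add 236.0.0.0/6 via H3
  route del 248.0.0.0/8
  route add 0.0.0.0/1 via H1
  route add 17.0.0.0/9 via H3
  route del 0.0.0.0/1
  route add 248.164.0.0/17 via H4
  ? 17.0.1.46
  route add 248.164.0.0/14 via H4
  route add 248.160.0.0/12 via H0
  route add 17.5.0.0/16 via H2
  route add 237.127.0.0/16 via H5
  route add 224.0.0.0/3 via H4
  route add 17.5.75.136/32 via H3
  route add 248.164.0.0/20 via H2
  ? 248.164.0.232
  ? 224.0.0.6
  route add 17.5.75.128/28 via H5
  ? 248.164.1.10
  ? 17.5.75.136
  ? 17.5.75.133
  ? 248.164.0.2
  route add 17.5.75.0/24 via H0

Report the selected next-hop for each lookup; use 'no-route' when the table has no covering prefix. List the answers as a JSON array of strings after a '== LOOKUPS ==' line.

Apply in order:
  add 248.0.0.0/8 -> H2 at depth 8
  add 248.164.7.64/28 -> H3 at depth 28
  add 0.0.0.0/0 -> H5 at depth 0
  add 16.0.0.0/5 -> H4 at depth 5
  Q 248.0.3.220: descend 11111000 ; hops seen [H5,H2] ; pick H2
  Q 248.1.208.70: descend 11111000 ; hops seen [H5,H2] ; pick H2
  Q 248.13.47.228: descend 11111000 ; hops seen [H5,H2] ; pick H2
  Q 248.164.7.65: descend 1111100010100100000001110100 ; hops seen [H5,H2,H3] ; pick H3
  add 248.164.0.0/20 -> H5 at depth 20
  Q 248.164.0.6: descend 111110001010010000000 ; hops seen [H5,H2,H5] ; pick H5
  Q 16.7.233.76: descend 00010 ; hops seen [H5,H4] ; pick H4
  del 248.164.7.64/28 (clear depth 28)
  add 236.0.0.0/6 -> H3 at depth 6
  del 248.0.0.0/8 (clear depth 8)
  add 0.0.0.0/1 -> H1 at depth 1
  add 17.0.0.0/9 -> H3 at depth 9
  del 0.0.0.0/1 (clear depth 1)
  add 248.164.0.0/17 -> H4 at depth 17
  Q 17.0.1.46: descend 000100010 ; hops seen [H5,H4,H3] ; pick H3
  add 248.164.0.0/14 -> H4 at depth 14
  add 248.160.0.0/12 -> H0 at depth 12
  add 17.5.0.0/16 -> H2 at depth 16
  add 237.127.0.0/16 -> H5 at depth 16
  add 224.0.0.0/3 -> H4 at depth 3
  add 17.5.75.136/32 -> H3 at depth 32
  add 248.164.0.0/20 -> H2 at depth 20
  Q 248.164.0.232: descend 111110001010010000000 ; hops seen [H5,H4,H0,H4,H4,H2] ; pick H2
  Q 224.0.0.6: descend 1110 ; hops seen [H5,H4] ; pick H4
  add 17.5.75.128/28 -> H5 at depth 28
  Q 248.164.1.10: descend 111110001010010000000 ; hops seen [H5,H4,H0,H4,H4,H2] ; pick H2
  Q 17.5.75.136: descend 00010001000001010100101110001000 ; hops seen [H5,H4,H3,H2,H5,H3] ; pick H3
  Q 17.5.75.133: descend 0001000100000101010010111000 ; hops seen [H5,H4,H3,H2,H5] ; pick H5
  Q 248.164.0.2: descend 111110001010010000000 ; hops seen [H5,H4,H0,H4,H4,H2] ; pick H2
  add 17.5.75.0/24 -> H0 at depth 24

== LOOKUPS ==
["H2","H2","H2","H3","H5","H4","H3","H2","H4","H2","H3","H5","H2"]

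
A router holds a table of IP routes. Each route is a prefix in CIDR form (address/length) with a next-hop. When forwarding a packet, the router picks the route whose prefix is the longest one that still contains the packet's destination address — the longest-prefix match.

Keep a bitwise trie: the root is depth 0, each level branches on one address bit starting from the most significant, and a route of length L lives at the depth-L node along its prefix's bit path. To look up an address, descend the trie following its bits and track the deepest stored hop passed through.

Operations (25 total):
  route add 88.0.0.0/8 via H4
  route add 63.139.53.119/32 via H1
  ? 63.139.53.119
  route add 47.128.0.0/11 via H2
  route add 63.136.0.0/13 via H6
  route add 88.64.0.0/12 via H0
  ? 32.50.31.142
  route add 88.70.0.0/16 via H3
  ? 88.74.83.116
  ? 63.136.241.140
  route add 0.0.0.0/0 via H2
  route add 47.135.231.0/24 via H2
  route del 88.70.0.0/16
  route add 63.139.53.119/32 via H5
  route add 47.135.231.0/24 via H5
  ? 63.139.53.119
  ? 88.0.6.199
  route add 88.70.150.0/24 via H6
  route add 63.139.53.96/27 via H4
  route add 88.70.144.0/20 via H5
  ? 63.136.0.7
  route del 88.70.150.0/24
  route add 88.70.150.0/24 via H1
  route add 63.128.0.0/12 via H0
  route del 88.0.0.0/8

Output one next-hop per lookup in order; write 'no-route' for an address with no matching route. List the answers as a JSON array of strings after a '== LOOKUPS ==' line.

Trace:
  add 88.0.0.0/8 -> H4 at depth 8
  add 63.139.53.119/32 -> H1 at depth 32
  ? 63.139.53.119  path d0:-→d1:-→d2:-→d3:-→d4:-→d5:-→d6:-→d7:-→d8:-→d9:-→d10:-→d11:-→d12:-→d13:-→d14:-→d15:-→d16:-→d17:-→d18:-→d19:-→d20:-→d21:-→d22:-→d23:-→d24:-→d25:-→d26:-→d27:-→d28:-→d29:-→d30:-→d31:-→d32:H1  best=H1
  add 47.128.0.0/11 -> H2 at depth 11
  add 63.136.0.0/13 -> H6 at depth 13
  add 88.64.0.0/12 -> H0 at depth 12
  ? 32.50.31.142  path d0:-→d1:-→d2:-→d3:-→d4:-  best=no-route
  add 88.70.0.0/16 -> H3 at depth 16
  ? 88.74.83.116  path d0:-→d1:-→d2:-→d3:-→d4:-→d5:-→d6:-→d7:-→d8:H4→d9:-→d10:-→d11:-→d12:H0  best=H0
  ? 63.136.241.140  path d0:-→d1:-→d2:-→d3:-→d4:-→d5:-→d6:-→d7:-→d8:-→d9:-→d10:-→d11:-→d12:-→d13:H6→d14:-  best=H6
  add 0.0.0.0/0 -> H2 at depth 0
  add 47.135.231.0/24 -> H2 at depth 24
  - 88.70.0.0/16 clear@16
  add 63.139.53.119/32 -> H5 at depth 32
  add 47.135.231.0/24 -> H5 at depth 24
  ? 63.139.53.119  path d0:H2→d1:-→d2:-→d3:-→d4:-→d5:-→d6:-→d7:-→d8:-→d9:-→d10:-→d11:-→d12:-→d13:H6→d14:-→d15:-→d16:-→d17:-→d18:-→d19:-→d20:-→d21:-→d22:-→d23:-→d24:-→d25:-→d26:-→d27:-→d28:-→d29:-→d30:-→d31:-→d32:H5  best=H5
  ? 88.0.6.199  path d0:H2→d1:-→d2:-→d3:-→d4:-→d5:-→d6:-→d7:-→d8:H4→d9:-  best=H4
  add 88.70.150.0/24 -> H6 at depth 24
  add 63.139.53.96/27 -> H4 at depth 27
  add 88.70.144.0/20 -> H5 at depth 20
  ? 63.136.0.7  path d0:H2→d1:-→d2:-→d3:-→d4:-→d5:-→d6:-→d7:-→d8:-→d9:-→d10:-→d11:-→d12:-→d13:H6→d14:-  best=H6
  - 88.70.150.0/24 clear@24
  add 88.70.150.0/24 -> H1 at depth 24
  add 63.128.0.0/12 -> H0 at depth 12
  - 88.0.0.0/8 clear@8

== LOOKUPS ==
["H1","no-route","H0","H6","H5","H4","H6"]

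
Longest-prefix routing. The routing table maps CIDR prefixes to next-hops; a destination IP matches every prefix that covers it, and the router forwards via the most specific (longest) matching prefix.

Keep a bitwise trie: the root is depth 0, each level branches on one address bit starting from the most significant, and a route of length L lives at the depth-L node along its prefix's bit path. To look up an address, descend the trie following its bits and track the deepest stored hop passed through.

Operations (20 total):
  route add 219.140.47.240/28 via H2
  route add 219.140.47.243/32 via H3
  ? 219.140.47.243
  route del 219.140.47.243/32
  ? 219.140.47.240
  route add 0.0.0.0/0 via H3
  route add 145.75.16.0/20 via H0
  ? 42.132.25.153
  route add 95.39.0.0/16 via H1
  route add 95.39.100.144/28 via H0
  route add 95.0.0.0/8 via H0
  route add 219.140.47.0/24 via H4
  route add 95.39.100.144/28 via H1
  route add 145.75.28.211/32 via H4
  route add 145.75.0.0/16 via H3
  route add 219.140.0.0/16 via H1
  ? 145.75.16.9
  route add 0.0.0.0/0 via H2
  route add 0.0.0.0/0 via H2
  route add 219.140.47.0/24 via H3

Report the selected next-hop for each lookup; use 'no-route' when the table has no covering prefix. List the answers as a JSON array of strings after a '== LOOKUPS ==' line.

Apply in order:
  add 219.140.47.240/28 -> H2 at depth 28
  add 219.140.47.243/32 -> H3 at depth 32
  lookup 219.140.47.243: bits 11011011100011000010111111110011 walk d0:-→d1:-→d2:-→d3:-→d4:-→d5:-→d6:-→d7:-→d8:-→d9:-→d10:-→d11:-→d12:-→d13:-→d14:-→d15:-→d16:-→d17:-→d18:-→d19:-→d20:-→d21:-→d22:-→d23:-→d24:-→d25:-→d26:-→d27:-→d28:H2→d29:-→d30:-→d31:-→d32:H3 -> H3
  - 219.140.47.243/32 clear@32
  lookup 219.140.47.240: bits 110110111000110000101111111100 walk d0:-→d1:-→d2:-→d3:-→d4:-→d5:-→d6:-→d7:-→d8:-→d9:-→d10:-→d11:-→d12:-→d13:-→d14:-→d15:-→d16:-→d17:-→d18:-→d19:-→d20:-→d21:-→d22:-→d23:-→d24:-→d25:-→d26:-→d27:-→d28:H2→d29:-→d30:- -> H2
  add 0.0.0.0/0 -> H3 at depth 0
  add 145.75.16.0/20 -> H0 at depth 20
  lookup 42.132.25.153: bits ε walk d0:H3 -> H3
  add 95.39.0.0/16 -> H1 at depth 16
  add 95.39.100.144/28 -> H0 at depth 28
  add 95.0.0.0/8 -> H0 at depth 8
  add 219.140.47.0/24 -> H4 at depth 24
  add 95.39.100.144/28 -> H1 at depth 28
  add 145.75.28.211/32 -> H4 at depth 32
  add 145.75.0.0/16 -> H3 at depth 16
  add 219.140.0.0/16 -> H1 at depth 16
  lookup 145.75.16.9: bits 10010001010010110001 walk d0:H3→d1:-→d2:-→d3:-→d4:-→d5:-→d6:-→d7:-→d8:-→d9:-→d10:-→d11:-→d12:-→d13:-→d14:-→d15:-→d16:H3→d17:-→d18:-→d19:-→d20:H0 -> H0
  add 0.0.0.0/0 -> H2 at depth 0
  add 0.0.0.0/0 -> H2 at depth 0
  add 219.140.47.0/24 -> H3 at depth 24

== LOOKUPS ==
["H3","H2","H3","H0"]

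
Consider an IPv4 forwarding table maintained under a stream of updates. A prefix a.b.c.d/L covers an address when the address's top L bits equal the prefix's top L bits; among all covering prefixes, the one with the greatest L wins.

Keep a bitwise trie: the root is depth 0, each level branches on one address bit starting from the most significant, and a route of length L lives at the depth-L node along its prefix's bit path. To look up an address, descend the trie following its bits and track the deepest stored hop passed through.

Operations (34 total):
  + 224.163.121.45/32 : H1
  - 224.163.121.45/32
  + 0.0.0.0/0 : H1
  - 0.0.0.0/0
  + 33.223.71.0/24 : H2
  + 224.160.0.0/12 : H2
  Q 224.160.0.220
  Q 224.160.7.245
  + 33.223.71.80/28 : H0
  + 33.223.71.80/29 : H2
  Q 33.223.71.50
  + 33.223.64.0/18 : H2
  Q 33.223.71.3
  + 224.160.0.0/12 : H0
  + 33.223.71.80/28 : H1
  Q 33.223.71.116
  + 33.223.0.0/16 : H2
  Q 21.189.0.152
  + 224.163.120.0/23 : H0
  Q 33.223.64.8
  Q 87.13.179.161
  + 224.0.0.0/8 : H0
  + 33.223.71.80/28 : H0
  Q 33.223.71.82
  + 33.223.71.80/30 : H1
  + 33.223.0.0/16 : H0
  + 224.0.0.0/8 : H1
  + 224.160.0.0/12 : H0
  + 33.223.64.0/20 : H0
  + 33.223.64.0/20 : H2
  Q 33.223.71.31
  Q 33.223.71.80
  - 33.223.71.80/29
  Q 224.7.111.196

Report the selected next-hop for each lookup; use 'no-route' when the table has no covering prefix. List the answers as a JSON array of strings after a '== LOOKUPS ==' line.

Trace:
  + 224.163.121.45/32 (H1) depth=32
  del 224.163.121.45/32 (clear depth 32)
  + 0.0.0.0/0 (H1) depth=0
  del 0.0.0.0/0 (clear depth 0)
  + 33.223.71.0/24 (H2) depth=24
  + 224.160.0.0/12 (H2) depth=12
  lookup 224.160.0.220: bits 11100000101000 walk d0:-→d1:-→d2:-→d3:-→d4:-→d5:-→d6:-→d7:-→d8:-→d9:-→d10:-→d11:-→d12:H2→d13:-→d14:- -> H2
  lookup 224.160.7.245: bits 11100000101000 walk d0:-→d1:-→d2:-→d3:-→d4:-→d5:-→d6:-→d7:-→d8:-→d9:-→d10:-→d11:-→d12:H2→d13:-→d14:- -> H2
  + 33.223.71.80/28 (H0) depth=28
  + 33.223.71.80/29 (H2) depth=29
  lookup 33.223.71.50: bits 0010000111011111010001110 walk d0:-→d1:-→d2:-→d3:-→d4:-→d5:-→d6:-→d7:-→d8:-→d9:-→d10:-→d11:-→d12:-→d13:-→d14:-→d15:-→d16:-→d17:-→d18:-→d19:-→d20:-→d21:-→d22:-→d23:-→d24:H2→d25:- -> H2
  + 33.223.64.0/18 (H2) depth=18
  lookup 33.223.71.3: bits 0010000111011111010001110 walk d0:-→d1:-→d2:-→d3:-→d4:-→d5:-→d6:-→d7:-→d8:-→d9:-→d10:-→d11:-→d12:-→d13:-→d14:-→d15:-→d16:-→d17:-→d18:H2→d19:-→d20:-→d21:-→d22:-→d23:-→d24:H2→d25:- -> H2
  + 224.160.0.0/12 (H0) depth=12
  + 33.223.71.80/28 (H1) depth=28
  lookup 33.223.71.116: bits 00100001110111110100011101 walk d0:-→d1:-→d2:-→d3:-→d4:-→d5:-→d6:-→d7:-→d8:-→d9:-→d10:-→d11:-→d12:-→d13:-→d14:-→d15:-→d16:-→d17:-→d18:H2→d19:-→d20:-→d21:-→d22:-→d23:-→d24:H2→d25:-→d26:- -> H2
  + 33.223.0.0/16 (H2) depth=16
  lookup 21.189.0.152: bits 00 walk d0:-→d1:-→d2:- -> no-route
  + 224.163.120.0/23 (H0) depth=23
  lookup 33.223.64.8: bits 001000011101111101000 walk d0:-→d1:-→d2:-→d3:-→d4:-→d5:-→d6:-→d7:-→d8:-→d9:-→d10:-→d11:-→d12:-→d13:-→d14:-→d15:-→d16:H2→d17:-→d18:H2→d19:-→d20:-→d21:- -> H2
  lookup 87.13.179.161: bits 0 walk d0:-→d1:- -> no-route
  + 224.0.0.0/8 (H0) depth=8
  + 33.223.71.80/28 (H0) depth=28
  lookup 33.223.71.82: bits 00100001110111110100011101010 walk d0:-→d1:-→d2:-→d3:-→d4:-→d5:-→d6:-→d7:-→d8:-→d9:-→d10:-→d11:-→d12:-→d13:-→d14:-→d15:-→d16:H2→d17:-→d18:H2→d19:-→d20:-→d21:-→d22:-→d23:-→d24:H2→d25:-→d26:-→d27:-→d28:H0→d29:H2 -> H2
  + 33.223.71.80/30 (H1) depth=30
  + 33.223.0.0/16 (H0) depth=16
  + 224.0.0.0/8 (H1) depth=8
  + 224.160.0.0/12 (H0) depth=12
  + 33.223.64.0/20 (H0) depth=20
  + 33.223.64.0/20 (H2) depth=20
  lookup 33.223.71.31: bits 0010000111011111010001110 walk d0:-→d1:-→d2:-→d3:-→d4:-→d5:-→d6:-→d7:-→d8:-→d9:-→d10:-→d11:-→d12:-→d13:-→d14:-→d15:-→d16:H0→d17:-→d18:H2→d19:-→d20:H2→d21:-→d22:-→d23:-→d24:H2→d25:- -> H2
  lookup 33.223.71.80: bits 001000011101111101000111010100 walk d0:-→d1:-→d2:-→d3:-→d4:-→d5:-→d6:-→d7:-→d8:-→d9:-→d10:-→d11:-→d12:-→d13:-→d14:-→d15:-→d16:H0→d17:-→d18:H2→d19:-→d20:H2→d21:-→d22:-→d23:-→d24:H2→d25:-→d26:-→d27:-→d28:H0→d29:H2→d30:H1 -> H1
  del 33.223.71.80/29 (clear depth 29)
  lookup 224.7.111.196: bits 11100000 walk d0:-→d1:-→d2:-→d3:-→d4:-→d5:-→d6:-→d7:-→d8:H1 -> H1

== LOOKUPS ==
["H2","H2","H2","H2","H2","no-route","H2","no-route","H2","H2","H1","H1"]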